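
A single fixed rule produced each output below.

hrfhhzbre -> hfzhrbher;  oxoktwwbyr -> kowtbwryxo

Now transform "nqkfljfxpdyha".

fkjlxfdphynaq

Looking at the pairs, the operation is to move the first 2 characters to the end (rotate left by 2), then swap each adjacent pair of characters (1↔2, 3↔4, ...).
On "nqkfljfxpdyha": the first step gives "kfljfxpdyhanq", and the second then gives "fkjlxfdphynaq".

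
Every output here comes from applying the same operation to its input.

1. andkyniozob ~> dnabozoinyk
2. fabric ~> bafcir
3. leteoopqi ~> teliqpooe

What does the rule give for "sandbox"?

The pattern: move the first 3 characters to the end (rotate left by 3), then reverse the string.
For "sandbox", step one produces "dboxsan"; step two turns that into "nasxobd".

nasxobd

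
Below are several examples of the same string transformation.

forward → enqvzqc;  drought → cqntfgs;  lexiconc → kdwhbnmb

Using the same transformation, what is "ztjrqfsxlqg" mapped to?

Each output is the input with this applied: shift every letter 1 place backward in the alphabet (wrapping around).
On "ztjrqfsxlqg" that produces "ysiqperwkpf".

ysiqperwkpf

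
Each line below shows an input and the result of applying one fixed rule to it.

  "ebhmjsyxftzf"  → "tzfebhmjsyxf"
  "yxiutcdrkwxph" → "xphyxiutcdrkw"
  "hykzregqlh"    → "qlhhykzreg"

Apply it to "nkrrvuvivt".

ivtnkrrvuv

Each output is the input with this applied: move the last 3 characters to the front (rotate right by 3).
Applying that to "nkrrvuvivt" gives "ivtnkrrvuv".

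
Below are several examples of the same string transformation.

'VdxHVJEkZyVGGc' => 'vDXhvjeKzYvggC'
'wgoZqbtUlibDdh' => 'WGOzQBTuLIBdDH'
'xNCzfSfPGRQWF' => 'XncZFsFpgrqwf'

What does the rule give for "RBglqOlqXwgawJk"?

rbGLQoLQxWGAWjK

Each output is the input with this applied: flip the case of every letter.
For "RBglqOlqXwgawJk" the result is "rbGLQoLQxWGAWjK".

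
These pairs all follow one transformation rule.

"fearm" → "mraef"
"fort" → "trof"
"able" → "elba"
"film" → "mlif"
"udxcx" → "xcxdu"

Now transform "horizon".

noziroh

The pattern: reverse the string.
Applying that to "horizon" gives "noziroh".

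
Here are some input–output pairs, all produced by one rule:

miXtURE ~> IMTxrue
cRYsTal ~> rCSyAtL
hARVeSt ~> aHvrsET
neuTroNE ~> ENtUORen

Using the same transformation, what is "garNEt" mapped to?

Each output is the input with this applied: swap each adjacent pair of characters (1↔2, 3↔4, ...), then flip the case of every letter.
For "garNEt", step one produces "agNrtE"; step two turns that into "AGnRTe".

AGnRTe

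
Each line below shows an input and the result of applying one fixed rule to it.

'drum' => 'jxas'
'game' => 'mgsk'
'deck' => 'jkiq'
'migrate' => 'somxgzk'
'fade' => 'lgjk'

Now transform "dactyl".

The rule is to shift every letter 6 places forward in the alphabet (wrapping around).
Applying that to "dactyl" gives "jgizer".

jgizer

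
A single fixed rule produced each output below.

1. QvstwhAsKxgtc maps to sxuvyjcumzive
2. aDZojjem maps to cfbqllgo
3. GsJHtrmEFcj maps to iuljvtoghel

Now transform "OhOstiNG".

qjquvkpi

Rule — shift every letter 2 places forward in the alphabet (wrapping around), then convert every letter to lowercase.
Working it through for "OhOstiNG": intermediate "QjQuvkPI", final "qjquvkpi".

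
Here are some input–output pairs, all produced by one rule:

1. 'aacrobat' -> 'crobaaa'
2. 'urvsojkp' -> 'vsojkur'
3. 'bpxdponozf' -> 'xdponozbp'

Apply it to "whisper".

ispewh

The rule is to delete the last character, then move the first 2 characters to the end (rotate left by 2).
On "whisper" that produces "ispewh".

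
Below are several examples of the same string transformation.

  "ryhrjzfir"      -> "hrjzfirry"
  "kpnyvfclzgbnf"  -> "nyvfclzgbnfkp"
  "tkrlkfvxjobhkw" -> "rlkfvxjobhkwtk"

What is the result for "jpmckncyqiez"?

mckncyqiezjp

The pattern: move the first 2 characters to the end (rotate left by 2).
So "jpmckncyqiez" becomes "mckncyqiezjp".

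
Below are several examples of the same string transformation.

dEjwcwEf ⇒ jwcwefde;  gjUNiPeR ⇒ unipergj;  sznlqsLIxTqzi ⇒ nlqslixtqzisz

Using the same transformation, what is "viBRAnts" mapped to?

brantsvi

Looking at the pairs, the operation is to move the first 2 characters to the end (rotate left by 2), then convert every letter to lowercase.
Applying both steps to "viBRAnts": "BRAntsvi", then "brantsvi".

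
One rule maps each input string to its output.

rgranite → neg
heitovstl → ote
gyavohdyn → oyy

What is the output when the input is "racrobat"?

ota

Each output is the input with this applied: keep one character in every 3, starting at position 2 (positions 2nd, 5th, 8th, ...), then move the first character to the end.
On "racrobat": the first step gives "aot", and the second then gives "ota".
(Check on "gyavohdyn": → "yoy" → "oyy" ✓)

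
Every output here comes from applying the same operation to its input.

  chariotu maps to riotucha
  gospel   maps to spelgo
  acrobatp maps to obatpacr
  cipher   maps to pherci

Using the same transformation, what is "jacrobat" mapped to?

robatjac

Each output is the input with this applied: move the last character to the front, then swap the front and back halves of the string.
On "jacrobat": the first step gives "tjacroba", and the second then gives "robatjac".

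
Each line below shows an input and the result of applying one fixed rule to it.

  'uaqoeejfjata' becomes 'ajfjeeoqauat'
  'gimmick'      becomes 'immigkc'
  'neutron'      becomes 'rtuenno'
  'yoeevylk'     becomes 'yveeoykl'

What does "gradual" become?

In each case the input is transformed by: move the last 2 characters to the front (rotate right by 2), then reverse the string.
Working it through for "gradual": intermediate "algradu", final "udargla".
(Check on "neutron": → "onneutr" → "rtuenno" ✓)

udargla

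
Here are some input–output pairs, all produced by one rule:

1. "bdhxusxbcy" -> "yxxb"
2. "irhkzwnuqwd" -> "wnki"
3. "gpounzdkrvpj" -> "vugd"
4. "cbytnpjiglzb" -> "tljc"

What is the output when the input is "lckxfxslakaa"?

The rule is to keep one character in every 3, starting at position 1 (positions 1st, 4th, 7th, ...), then sort the characters into reverse alphabetical order.
So "lckxfxslakaa" becomes "xslk".

xslk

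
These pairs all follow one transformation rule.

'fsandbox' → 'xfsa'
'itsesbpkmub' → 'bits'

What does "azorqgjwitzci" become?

The transformation: move the last character to the front, then keep only the first 4 characters.
Applying both steps to "azorqgjwitzci": "iazorqgjwitzc", then "iazo".

iazo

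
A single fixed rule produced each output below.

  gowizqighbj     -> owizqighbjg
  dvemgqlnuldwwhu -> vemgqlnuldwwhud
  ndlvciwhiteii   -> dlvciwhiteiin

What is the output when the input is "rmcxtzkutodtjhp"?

In each case the input is transformed by: move the first character to the end.
On "rmcxtzkutodtjhp" that produces "mcxtzkutodtjhpr".

mcxtzkutodtjhpr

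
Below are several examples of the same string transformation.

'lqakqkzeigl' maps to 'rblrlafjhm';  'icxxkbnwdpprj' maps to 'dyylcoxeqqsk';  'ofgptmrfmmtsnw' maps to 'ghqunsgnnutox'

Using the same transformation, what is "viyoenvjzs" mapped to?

jzpfowkat

What's happening: shift every letter 1 place forward in the alphabet (wrapping around), then delete the first character.
Starting from "viyoenvjzs": after the first operation, "wjzpfowkat"; after the second, "jzpfowkat".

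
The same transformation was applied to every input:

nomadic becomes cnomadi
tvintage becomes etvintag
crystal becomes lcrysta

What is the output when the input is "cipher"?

rciphe

In each case the input is transformed by: move the last character to the front.
So "cipher" becomes "rciphe".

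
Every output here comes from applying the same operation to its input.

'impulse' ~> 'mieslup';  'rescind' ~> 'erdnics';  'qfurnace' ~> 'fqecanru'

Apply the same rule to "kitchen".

iknehct

Each output is the input with this applied: move the first 2 characters to the end (rotate left by 2), then reverse the string.
Applying that to "kitchen" gives "iknehct".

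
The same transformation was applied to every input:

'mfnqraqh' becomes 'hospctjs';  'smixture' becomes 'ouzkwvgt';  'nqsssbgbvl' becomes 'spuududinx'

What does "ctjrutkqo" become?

Each output is the input with this applied: shift every letter 2 places forward in the alphabet (wrapping around), then swap each adjacent pair of characters (1↔2, 3↔4, ...).
Working it through for "ctjrutkqo": intermediate "evltwvmsq", final "vetlvwsmq".

vetlvwsmq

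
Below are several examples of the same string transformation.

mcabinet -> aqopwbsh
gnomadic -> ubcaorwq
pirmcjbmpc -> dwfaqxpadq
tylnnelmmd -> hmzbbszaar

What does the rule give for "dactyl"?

What's happening: shift every letter 12 places backward in the alphabet (wrapping around).
Doing the same to "dactyl": "roqhmz".

roqhmz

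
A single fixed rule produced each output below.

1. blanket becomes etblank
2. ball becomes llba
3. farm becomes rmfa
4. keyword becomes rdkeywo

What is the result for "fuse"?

What's happening: move the last 2 characters to the front (rotate right by 2).
On "fuse" that produces "sefu".

sefu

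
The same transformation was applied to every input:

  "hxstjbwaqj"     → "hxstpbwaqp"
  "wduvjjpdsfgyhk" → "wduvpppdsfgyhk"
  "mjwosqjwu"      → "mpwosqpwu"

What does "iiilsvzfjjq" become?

In each case the input is transformed by: replace every "j" with "p".
On "iiilsvzfjjq" that produces "iiilsvzfppq".

iiilsvzfppq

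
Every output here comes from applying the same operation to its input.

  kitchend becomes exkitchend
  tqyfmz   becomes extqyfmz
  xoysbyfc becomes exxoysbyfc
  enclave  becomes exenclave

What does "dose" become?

What's happening: prepend "ex".
For "dose" the result is "exdose".

exdose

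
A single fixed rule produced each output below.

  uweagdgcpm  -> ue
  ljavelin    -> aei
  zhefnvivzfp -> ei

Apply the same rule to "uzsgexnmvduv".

ueu

What's happening: keep every other character starting from the first (positions 1st, 3rd, 5th, ...), then keep only the vowels.
Working it through for "uzsgexnmvduv": intermediate "usenvu", final "ueu".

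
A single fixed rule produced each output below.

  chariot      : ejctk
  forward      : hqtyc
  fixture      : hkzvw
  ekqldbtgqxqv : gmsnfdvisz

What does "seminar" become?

Each output is the input with this applied: delete the last 2 characters, then shift every letter 2 places forward in the alphabet (wrapping around).
"seminar" → "ugokp".
(Check on "forward": → "forwa" → "hqtyc" ✓)

ugokp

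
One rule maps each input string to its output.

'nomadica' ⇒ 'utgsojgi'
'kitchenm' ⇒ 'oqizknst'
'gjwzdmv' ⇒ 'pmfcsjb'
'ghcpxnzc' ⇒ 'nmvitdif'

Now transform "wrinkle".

The transformation: shift every letter 6 places forward in the alphabet (wrapping around), then swap each adjacent pair of characters (1↔2, 3↔4, ...).
Starting from "wrinkle": after the first operation, "cxotqrk"; after the second, "xctorqk".

xctorqk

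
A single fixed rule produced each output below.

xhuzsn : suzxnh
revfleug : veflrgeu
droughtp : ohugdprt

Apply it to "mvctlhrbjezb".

The pattern: take characters alternately from the front and the back (1st, last, 2nd, 2nd-last, ...), then swap the front and back halves of the string.
Starting from "mvctlhrbjezb": after the first operation, "mbvzcetjlbhr"; after the second, "tjlbhrmbvzce".

tjlbhrmbvzce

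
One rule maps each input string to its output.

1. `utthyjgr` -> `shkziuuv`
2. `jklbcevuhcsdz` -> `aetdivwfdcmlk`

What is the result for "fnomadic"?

djebnpog

The pattern: reverse the string, then shift every letter 1 place forward in the alphabet (wrapping around).
For "fnomadic", step one produces "cidamonf"; step two turns that into "djebnpog".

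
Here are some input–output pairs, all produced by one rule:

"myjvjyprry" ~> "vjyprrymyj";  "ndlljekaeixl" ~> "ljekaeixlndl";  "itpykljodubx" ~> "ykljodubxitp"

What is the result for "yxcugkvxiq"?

ugkvxiqyxc

Each output is the input with this applied: move the first 3 characters to the end (rotate left by 3).
For "yxcugkvxiq" the result is "ugkvxiqyxc".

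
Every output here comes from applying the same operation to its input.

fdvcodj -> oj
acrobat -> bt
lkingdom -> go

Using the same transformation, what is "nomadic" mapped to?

Looking at the pairs, the operation is to keep every other character starting from the first (positions 1st, 3rd, 5th, ...), then delete the first 2 characters.
For "nomadic" the result is "dc".

dc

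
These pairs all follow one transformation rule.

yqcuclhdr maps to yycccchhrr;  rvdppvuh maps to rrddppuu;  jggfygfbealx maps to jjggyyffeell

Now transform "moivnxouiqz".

Looking at the pairs, the operation is to keep every other character starting from the first (positions 1st, 3rd, 5th, ...), then double every character.
Working it through for "moivnxouiqz": intermediate "minoiz", final "mmiinnooiizz".

mmiinnooiizz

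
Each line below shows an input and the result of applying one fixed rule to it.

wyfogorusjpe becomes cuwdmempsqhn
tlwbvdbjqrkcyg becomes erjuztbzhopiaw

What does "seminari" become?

gqckglyp

The transformation: move the last character to the front, then shift every letter 2 places backward in the alphabet (wrapping around).
"seminari" → "gqckglyp".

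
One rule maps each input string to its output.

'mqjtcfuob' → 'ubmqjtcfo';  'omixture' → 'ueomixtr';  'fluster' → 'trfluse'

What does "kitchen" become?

In each case the input is transformed by: move the last 2 characters to the front (rotate right by 2), then swap the first and last characters.
Working it through for "kitchen": intermediate "enkitch", final "hnkitce".

hnkitce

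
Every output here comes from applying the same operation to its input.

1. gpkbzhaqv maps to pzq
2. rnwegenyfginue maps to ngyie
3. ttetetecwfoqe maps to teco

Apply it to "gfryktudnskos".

fkdk

Each output is the input with this applied: keep one character in every 3, starting at position 2 (positions 2nd, 5th, 8th, ...).
"gfryktudnskos" → "fkdk".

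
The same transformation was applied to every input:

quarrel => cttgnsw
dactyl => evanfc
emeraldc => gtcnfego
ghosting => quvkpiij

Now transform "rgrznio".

Rule — move the first 2 characters to the end (rotate left by 2), then shift every letter 2 places forward in the alphabet (wrapping around).
Applying that to "rgrznio" gives "tbpkqti".

tbpkqti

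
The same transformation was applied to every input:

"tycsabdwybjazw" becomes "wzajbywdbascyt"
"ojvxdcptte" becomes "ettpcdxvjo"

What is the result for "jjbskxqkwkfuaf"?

What's happening: reverse the string.
Doing the same to "jjbskxqkwkfuaf": "faufkwkqxksbjj".

faufkwkqxksbjj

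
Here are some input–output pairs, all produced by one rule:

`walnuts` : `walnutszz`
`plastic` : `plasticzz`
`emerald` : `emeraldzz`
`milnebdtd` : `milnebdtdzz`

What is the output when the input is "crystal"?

crystalzz

Looking at the pairs, the operation is to append "zz".
So "crystal" becomes "crystalzz".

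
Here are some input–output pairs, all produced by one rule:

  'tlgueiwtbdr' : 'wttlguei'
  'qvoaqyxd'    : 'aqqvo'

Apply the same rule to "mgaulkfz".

ulmga

Looking at the pairs, the operation is to delete the last 3 characters, then move the last 2 characters to the front (rotate right by 2).
Working it through for "mgaulkfz": intermediate "mgaul", final "ulmga".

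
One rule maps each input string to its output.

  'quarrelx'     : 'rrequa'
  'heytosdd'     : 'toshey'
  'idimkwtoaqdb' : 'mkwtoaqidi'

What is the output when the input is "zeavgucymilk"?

Each output is the input with this applied: delete the last 2 characters, then move the first 3 characters to the end (rotate left by 3).
Starting from "zeavgucymilk": after the first operation, "zeavgucymi"; after the second, "vgucymizea".
(Check on "quarrelx": → "quarre" → "rrequa" ✓)

vgucymizea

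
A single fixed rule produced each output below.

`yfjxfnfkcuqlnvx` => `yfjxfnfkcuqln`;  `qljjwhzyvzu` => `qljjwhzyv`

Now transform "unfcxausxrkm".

What's happening: delete the last 2 characters.
Doing the same to "unfcxausxrkm": "unfcxausxr".

unfcxausxr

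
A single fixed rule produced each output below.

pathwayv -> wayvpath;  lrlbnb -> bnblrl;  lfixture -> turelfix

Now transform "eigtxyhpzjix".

In each case the input is transformed by: swap the front and back halves of the string.
Applying that to "eigtxyhpzjix" gives "hpzjixeigtxy".

hpzjixeigtxy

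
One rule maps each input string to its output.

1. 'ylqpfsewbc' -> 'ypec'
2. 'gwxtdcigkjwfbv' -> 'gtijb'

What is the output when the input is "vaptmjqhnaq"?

Rule — keep one character in every 3, starting at position 1 (positions 1st, 4th, 7th, ...).
Doing the same to "vaptmjqhnaq": "vtqa".

vtqa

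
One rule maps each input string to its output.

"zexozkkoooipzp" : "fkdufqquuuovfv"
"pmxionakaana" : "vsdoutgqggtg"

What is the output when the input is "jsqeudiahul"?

Each output is the input with this applied: shift every letter 6 places forward in the alphabet (wrapping around).
"jsqeudiahul" → "pywkajognar".

pywkajognar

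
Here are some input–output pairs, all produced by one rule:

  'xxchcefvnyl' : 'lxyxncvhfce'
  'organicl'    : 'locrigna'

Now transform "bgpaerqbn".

nbbgqprae

Looking at the pairs, the operation is to reverse the string, then take characters alternately from the front and the back (1st, last, 2nd, 2nd-last, ...).
Applying that to "bgpaerqbn" gives "nbbgqprae".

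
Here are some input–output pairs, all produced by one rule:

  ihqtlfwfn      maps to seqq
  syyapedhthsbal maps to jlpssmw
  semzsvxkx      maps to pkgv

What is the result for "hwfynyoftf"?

Each output is the input with this applied: shift every letter 11 places forward in the alphabet (wrapping around), then keep every other character starting from the second (positions 2nd, 4th, 6th, ...).
For "hwfynyoftf", step one produces "shqjyjzqeq"; step two turns that into "hjjqq".

hjjqq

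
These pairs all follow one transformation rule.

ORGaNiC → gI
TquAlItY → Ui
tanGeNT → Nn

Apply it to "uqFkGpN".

fP

What's happening: keep one character in every 3, starting at position 3 (positions 3rd, 6th, 9th, ...), then flip the case of every letter.
Working it through for "uqFkGpN": intermediate "Fp", final "fP".
(Check on "tanGeNT": → "nN" → "Nn" ✓)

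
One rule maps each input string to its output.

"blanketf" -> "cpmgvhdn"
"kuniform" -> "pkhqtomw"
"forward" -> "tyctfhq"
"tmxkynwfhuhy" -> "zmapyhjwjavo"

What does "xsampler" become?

Each output is the input with this applied: move the first 2 characters to the end (rotate left by 2), then shift every letter 2 places forward in the alphabet (wrapping around).
On "xsampler": the first step gives "amplerxs", and the second then gives "corngtzu".

corngtzu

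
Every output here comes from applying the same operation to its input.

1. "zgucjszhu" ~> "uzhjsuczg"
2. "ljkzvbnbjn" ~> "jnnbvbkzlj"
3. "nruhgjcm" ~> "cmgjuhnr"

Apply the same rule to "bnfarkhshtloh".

hlohthsrkfabn

Rule — swap each adjacent pair of characters (1↔2, 3↔4, ...), then reverse the string.
Applying both steps to "bnfarkhshtloh": "nbafkrshtholh", then "hlohthsrkfabn".
(Check on "nruhgjcm": → "rnhujgmc" → "cmgjuhnr" ✓)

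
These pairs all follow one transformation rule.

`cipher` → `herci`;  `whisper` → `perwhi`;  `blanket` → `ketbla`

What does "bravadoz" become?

dozbrav

Each output is the input with this applied: move the last 3 characters to the front (rotate right by 3), then delete the last character.
Working it through for "bravadoz": intermediate "dozbrava", final "dozbrav".
(Check on "blanket": → "ketblan" → "ketbla" ✓)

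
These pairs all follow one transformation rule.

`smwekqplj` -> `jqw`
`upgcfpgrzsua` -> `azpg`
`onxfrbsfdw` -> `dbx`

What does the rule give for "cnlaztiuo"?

otl

The pattern: keep one character in every 3, starting at position 3 (positions 3rd, 6th, 9th, ...), then reverse the string.
On "cnlaztiuo": the first step gives "lto", and the second then gives "otl".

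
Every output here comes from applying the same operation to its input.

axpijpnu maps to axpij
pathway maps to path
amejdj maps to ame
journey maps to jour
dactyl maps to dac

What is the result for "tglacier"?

tglac

In each case the input is transformed by: delete the last 3 characters.
Doing the same to "tglacier": "tglac".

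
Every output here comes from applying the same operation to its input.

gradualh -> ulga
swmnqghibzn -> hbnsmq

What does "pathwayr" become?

Looking at the pairs, the operation is to keep every other character starting from the first (positions 1st, 3rd, 5th, ...), then swap the front and back halves of the string.
Starting from "pathwayr": after the first operation, "ptwy"; after the second, "wypt".
(Check on "swmnqghibzn": → "smqhbn" → "hbnsmq" ✓)

wypt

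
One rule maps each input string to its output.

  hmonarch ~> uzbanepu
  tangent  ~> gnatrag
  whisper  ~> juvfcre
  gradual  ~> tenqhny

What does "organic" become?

betnavp

The transformation: shift every letter 13 places forward in the alphabet (wrapping around) — i.e. ROT13.
"organic" → "betnavp".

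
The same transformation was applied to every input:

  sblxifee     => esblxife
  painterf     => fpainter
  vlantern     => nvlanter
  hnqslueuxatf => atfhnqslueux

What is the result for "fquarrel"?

lfquarre

Each output is the input with this applied: move the first 3 characters to the end (rotate left by 3), then swap the front and back halves of the string.
For "fquarrel", step one produces "arrelfqu"; step two turns that into "lfquarre".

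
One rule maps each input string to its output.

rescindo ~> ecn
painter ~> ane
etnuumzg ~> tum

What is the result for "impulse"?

What's happening: delete the last character, then keep every other character starting from the second (positions 2nd, 4th, 6th, ...).
For "impulse", step one produces "impuls"; step two turns that into "mus".

mus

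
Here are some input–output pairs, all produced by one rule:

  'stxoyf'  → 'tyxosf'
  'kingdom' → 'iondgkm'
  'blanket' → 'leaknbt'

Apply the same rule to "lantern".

arnetln

The transformation: take characters alternately from the front and the back (1st, last, 2nd, 2nd-last, ...), then move the first 2 characters to the end (rotate left by 2).
Working it through for "lantern": intermediate "lnarnet", final "arnetln".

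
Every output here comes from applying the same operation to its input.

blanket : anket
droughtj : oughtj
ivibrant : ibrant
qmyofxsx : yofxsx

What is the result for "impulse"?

pulse

What's happening: delete the first 2 characters.
On "impulse" that produces "pulse".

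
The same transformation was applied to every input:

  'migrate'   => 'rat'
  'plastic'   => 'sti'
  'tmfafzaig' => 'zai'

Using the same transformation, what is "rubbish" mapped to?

bis

The rule is to delete the last character, then keep only the last 3 characters.
For "rubbish", step one produces "rubbis"; step two turns that into "bis".
(Check on "migrate": → "migrat" → "rat" ✓)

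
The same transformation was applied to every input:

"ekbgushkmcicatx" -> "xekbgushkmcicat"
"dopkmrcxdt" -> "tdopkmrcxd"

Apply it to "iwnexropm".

miwnexrop

Looking at the pairs, the operation is to move the last character to the front.
For "iwnexropm" the result is "miwnexrop".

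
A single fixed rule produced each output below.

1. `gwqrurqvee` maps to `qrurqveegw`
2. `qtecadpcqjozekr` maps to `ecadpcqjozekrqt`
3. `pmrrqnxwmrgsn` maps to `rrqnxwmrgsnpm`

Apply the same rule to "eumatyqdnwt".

matyqdnwteu

The rule is to move the first 2 characters to the end (rotate left by 2).
So "eumatyqdnwt" becomes "matyqdnwteu".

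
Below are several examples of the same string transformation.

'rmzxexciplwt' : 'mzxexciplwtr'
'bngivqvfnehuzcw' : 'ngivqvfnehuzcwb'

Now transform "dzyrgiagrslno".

zyrgiagrslnod

The rule is to move the first character to the end.
For "dzyrgiagrslno" the result is "zyrgiagrslnod".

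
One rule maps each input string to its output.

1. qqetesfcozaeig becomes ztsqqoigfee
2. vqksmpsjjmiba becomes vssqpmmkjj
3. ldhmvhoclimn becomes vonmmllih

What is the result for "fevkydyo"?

yyvok

The rule is to sort the characters into reverse alphabetical order, then delete the last 3 characters.
Starting from "fevkydyo": after the first operation, "yyvokfed"; after the second, "yyvok".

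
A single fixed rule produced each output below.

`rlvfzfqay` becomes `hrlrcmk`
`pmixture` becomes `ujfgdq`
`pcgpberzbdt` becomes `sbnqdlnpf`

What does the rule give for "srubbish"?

gnnuet

Rule — delete the first 2 characters, then shift every letter 12 places forward in the alphabet (wrapping around).
Doing the same to "srubbish": "gnnuet".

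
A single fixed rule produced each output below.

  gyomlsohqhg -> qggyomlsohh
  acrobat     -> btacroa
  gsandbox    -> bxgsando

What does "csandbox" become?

bxcsando

Looking at the pairs, the operation is to move the last 2 characters to the front (rotate right by 2), then swap the first and last characters.
On "csandbox": the first step gives "oxcsandb", and the second then gives "bxcsando".
(Check on "gyomlsohqhg": → "hggyomlsohq" → "qggyomlsohh" ✓)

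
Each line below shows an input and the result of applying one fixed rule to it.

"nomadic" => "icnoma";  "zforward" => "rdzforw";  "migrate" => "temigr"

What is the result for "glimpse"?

seglim

In each case the input is transformed by: move the last 3 characters to the front (rotate right by 3), then delete the first character.
Doing the same to "glimpse": "seglim".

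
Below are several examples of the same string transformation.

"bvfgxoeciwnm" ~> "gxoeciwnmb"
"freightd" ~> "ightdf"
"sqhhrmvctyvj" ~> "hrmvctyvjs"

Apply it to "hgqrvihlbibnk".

What's happening: move the first 3 characters to the end (rotate left by 3), then delete the last 2 characters.
Working it through for "hgqrvihlbibnk": intermediate "rvihlbibnkhgq", final "rvihlbibnkh".

rvihlbibnkh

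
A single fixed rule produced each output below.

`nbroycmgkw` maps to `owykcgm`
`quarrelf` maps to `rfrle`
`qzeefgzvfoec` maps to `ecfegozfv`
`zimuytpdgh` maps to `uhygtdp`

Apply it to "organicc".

Each output is the input with this applied: delete the first 3 characters, then take characters alternately from the front and the back (1st, last, 2nd, 2nd-last, ...).
Starting from "organicc": after the first operation, "anicc"; after the second, "acnci".
(Check on "zimuytpdgh": → "uytpdgh" → "uhygtdp" ✓)

acnci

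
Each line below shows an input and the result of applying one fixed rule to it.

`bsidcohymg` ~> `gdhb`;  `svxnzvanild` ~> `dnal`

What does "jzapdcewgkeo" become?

Looking at the pairs, the operation is to swap the first and last characters, then keep one character in every 3, starting at position 1 (positions 1st, 4th, 7th, ...).
On "jzapdcewgkeo": the first step gives "ozapdcewgkej", and the second then gives "opek".

opek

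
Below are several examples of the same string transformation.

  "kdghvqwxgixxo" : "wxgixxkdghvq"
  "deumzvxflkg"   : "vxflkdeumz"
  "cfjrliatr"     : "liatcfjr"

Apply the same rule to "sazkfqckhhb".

qckhhsazkf

What's happening: delete the last character, then swap the front and back halves of the string.
Working it through for "sazkfqckhhb": intermediate "sazkfqckhh", final "qckhhsazkf".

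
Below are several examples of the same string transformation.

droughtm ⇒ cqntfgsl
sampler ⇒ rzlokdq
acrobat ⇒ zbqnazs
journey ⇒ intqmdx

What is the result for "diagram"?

chzfqzl

Each output is the input with this applied: shift every letter 1 place backward in the alphabet (wrapping around).
"diagram" → "chzfqzl".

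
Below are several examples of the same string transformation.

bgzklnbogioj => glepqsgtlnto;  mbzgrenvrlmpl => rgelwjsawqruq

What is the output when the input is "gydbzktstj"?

ldigepyxyo

The pattern: shift every letter 5 places forward in the alphabet (wrapping around).
For "gydbzktstj" the result is "ldigepyxyo".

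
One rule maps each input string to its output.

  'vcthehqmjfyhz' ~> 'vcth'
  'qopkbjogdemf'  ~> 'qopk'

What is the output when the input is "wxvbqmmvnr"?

In each case the input is transformed by: keep only the first 4 characters.
"wxvbqmmvnr" → "wxvb".

wxvb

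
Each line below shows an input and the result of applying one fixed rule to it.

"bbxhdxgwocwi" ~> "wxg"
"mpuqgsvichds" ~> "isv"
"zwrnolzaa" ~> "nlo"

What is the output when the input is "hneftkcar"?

fkt

The transformation: take characters alternately from the front and the back (1st, last, 2nd, 2nd-last, ...), then keep only the last 3 characters.
For "hneftkcar", step one produces "hrnaecfkt"; step two turns that into "fkt".
(Check on "mpuqgsvichds": → "mspduhqcgisv" → "isv" ✓)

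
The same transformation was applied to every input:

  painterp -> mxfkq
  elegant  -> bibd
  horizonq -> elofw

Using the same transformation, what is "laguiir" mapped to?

What's happening: delete the last 3 characters, then shift every letter 3 places backward in the alphabet (wrapping around).
On "laguiir" that produces "ixdr".

ixdr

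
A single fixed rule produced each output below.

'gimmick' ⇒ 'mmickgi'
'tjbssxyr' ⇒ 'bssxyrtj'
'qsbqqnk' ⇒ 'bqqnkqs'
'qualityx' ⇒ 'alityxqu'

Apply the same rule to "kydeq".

deqky

Each output is the input with this applied: move the first 2 characters to the end (rotate left by 2).
On "kydeq" that produces "deqky".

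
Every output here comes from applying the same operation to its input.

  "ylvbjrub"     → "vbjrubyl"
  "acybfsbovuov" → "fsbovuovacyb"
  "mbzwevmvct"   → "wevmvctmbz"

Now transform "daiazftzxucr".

Each output is the input with this applied: swap the front and back halves of the string, then move the last 2 characters to the front (rotate right by 2).
On "daiazftzxucr": the first step gives "tzxucrdaiazf", and the second then gives "zftzxucrdaia".

zftzxucrdaia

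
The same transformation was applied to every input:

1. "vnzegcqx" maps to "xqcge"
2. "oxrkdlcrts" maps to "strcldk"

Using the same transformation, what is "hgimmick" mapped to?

kcimm

The transformation: delete the first 3 characters, then reverse the string.
On "hgimmick" that produces "kcimm".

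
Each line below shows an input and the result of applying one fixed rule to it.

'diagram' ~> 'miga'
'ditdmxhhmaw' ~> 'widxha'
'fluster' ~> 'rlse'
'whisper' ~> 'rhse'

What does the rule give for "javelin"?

Rule — move the last character to the front, then keep every other character starting from the first (positions 1st, 3rd, 5th, ...).
Working it through for "javelin": intermediate "njaveli", final "naei".

naei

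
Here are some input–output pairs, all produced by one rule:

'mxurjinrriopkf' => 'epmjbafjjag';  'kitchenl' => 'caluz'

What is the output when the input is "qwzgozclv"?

Rule — delete the last 3 characters, then shift every letter 8 places backward in the alphabet (wrapping around).
Applying both steps to "qwzgozclv": "qwzgoz", then "iorygr".

iorygr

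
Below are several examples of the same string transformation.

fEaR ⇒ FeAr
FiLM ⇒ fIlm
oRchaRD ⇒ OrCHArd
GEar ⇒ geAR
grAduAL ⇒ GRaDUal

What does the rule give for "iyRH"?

IYrh

The pattern: flip the case of every letter.
Doing the same to "iyRH": "IYrh".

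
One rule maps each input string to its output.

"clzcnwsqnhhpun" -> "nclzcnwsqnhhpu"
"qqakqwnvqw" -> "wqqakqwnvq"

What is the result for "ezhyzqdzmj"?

jezhyzqdzm

In each case the input is transformed by: move the last character to the front.
On "ezhyzqdzmj" that produces "jezhyzqdzm".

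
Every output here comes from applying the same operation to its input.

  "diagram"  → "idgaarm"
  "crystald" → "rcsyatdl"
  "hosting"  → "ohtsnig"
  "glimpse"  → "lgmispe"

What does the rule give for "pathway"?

The pattern: swap each adjacent pair of characters (1↔2, 3↔4, ...).
"pathway" → "aphtawy".

aphtawy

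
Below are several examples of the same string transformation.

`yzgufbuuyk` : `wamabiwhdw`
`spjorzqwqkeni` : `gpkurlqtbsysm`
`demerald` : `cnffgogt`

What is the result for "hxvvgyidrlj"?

The rule is to shift every letter 2 places forward in the alphabet (wrapping around), then move the last 3 characters to the front (rotate right by 3).
On "hxvvgyidrlj": the first step gives "jzxxiakftnl", and the second then gives "tnljzxxiakf".
(Check on "demerald": → "fgogtcnf" → "cnffgogt" ✓)

tnljzxxiakf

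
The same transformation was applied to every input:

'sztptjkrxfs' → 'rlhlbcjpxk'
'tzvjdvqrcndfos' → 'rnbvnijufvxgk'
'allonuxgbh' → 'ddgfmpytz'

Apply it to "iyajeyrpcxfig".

What's happening: delete the first character, then shift every letter 8 places backward in the alphabet (wrapping around).
Starting from "iyajeyrpcxfig": after the first operation, "yajeyrpcxfig"; after the second, "qsbwqjhupxay".
(Check on "allonuxgbh": → "llonuxgbh" → "ddgfmpytz" ✓)

qsbwqjhupxay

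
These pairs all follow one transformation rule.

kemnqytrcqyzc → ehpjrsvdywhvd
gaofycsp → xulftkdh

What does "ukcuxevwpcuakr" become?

pwzphzcjabuhzf

Rule — move the last 2 characters to the front (rotate right by 2), then shift every letter 5 places forward in the alphabet (wrapping around).
On "ukcuxevwpcuakr": the first step gives "krukcuxevwpcua", and the second then gives "pwzphzcjabuhzf".
(Check on "kemnqytrcqyzc": → "zckemnqytrcqy" → "ehpjrsvdywhvd" ✓)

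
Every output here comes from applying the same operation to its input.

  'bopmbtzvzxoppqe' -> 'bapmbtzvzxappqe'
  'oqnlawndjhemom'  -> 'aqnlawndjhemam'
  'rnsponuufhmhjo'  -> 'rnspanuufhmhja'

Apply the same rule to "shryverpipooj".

shryverpipaaj

The transformation: replace every "o" with "a".
Doing the same to "shryverpipooj": "shryverpipaaj".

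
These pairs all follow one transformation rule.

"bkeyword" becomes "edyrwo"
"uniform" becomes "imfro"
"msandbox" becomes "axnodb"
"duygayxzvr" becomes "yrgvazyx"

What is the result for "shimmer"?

irmem

Each output is the input with this applied: delete the first 2 characters, then take characters alternately from the front and the back (1st, last, 2nd, 2nd-last, ...).
Applying that to "shimmer" gives "irmem".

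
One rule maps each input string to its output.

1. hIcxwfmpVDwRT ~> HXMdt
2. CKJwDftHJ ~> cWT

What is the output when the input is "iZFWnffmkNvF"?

IwFn

Each output is the input with this applied: flip the case of every letter, then keep one character in every 3, starting at position 1 (positions 1st, 4th, 7th, ...).
Starting from "iZFWnffmkNvF": after the first operation, "IzfwNFFMKnVf"; after the second, "IwFn".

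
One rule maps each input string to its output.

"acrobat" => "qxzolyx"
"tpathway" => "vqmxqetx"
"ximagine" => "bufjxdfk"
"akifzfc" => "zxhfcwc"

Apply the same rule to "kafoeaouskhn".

khxclbxlrphe

In each case the input is transformed by: move the last character to the front, then shift every letter 3 places backward in the alphabet (wrapping around).
Applying that to "kafoeaouskhn" gives "khxclbxlrphe".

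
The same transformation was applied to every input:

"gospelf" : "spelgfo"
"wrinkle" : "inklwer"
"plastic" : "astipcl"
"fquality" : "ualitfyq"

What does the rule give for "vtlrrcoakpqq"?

lrrcoakpqvqt

Rule — swap the first and last characters, then move the first 2 characters to the end (rotate left by 2).
For "vtlrrcoakpqq", step one produces "qtlrrcoakpqv"; step two turns that into "lrrcoakpqvqt".
(Check on "fquality": → "yqualitf" → "ualitfyq" ✓)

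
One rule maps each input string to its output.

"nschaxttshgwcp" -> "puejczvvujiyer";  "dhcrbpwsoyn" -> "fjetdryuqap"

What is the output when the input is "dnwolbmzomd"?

The rule is to shift every letter 2 places forward in the alphabet (wrapping around).
For "dnwolbmzomd" the result is "fpyqndobqof".

fpyqndobqof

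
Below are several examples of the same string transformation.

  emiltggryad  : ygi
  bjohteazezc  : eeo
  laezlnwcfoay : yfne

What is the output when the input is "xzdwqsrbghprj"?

In each case the input is transformed by: keep one character in every 3, starting at position 3 (positions 3rd, 6th, 9th, ...), then reverse the string.
So "xzdwqsrbghprj" becomes "rgsd".

rgsd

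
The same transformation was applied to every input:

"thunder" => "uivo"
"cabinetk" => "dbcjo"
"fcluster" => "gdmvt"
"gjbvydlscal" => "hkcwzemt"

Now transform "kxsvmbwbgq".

The rule is to shift every letter 1 place forward in the alphabet (wrapping around), then delete the last 3 characters.
For "kxsvmbwbgq" the result is "lytwncx".

lytwncx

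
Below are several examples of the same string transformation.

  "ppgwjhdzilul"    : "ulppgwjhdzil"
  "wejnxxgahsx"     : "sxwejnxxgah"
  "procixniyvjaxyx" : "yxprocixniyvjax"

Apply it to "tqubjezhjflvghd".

The transformation: move the last 2 characters to the front (rotate right by 2).
"tqubjezhjflvghd" → "hdtqubjezhjflvg".

hdtqubjezhjflvg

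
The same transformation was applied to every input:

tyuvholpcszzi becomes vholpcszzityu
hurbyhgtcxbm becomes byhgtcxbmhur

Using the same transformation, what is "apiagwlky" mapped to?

Rule — move the first 3 characters to the end (rotate left by 3).
So "apiagwlky" becomes "agwlkyapi".

agwlkyapi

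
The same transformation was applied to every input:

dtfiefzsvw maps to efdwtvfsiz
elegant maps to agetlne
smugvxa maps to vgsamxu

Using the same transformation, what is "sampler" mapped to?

lpsraem

The pattern: take characters alternately from the front and the back (1st, last, 2nd, 2nd-last, ...), then move the last 2 characters to the front (rotate right by 2).
Starting from "sampler": after the first operation, "sraemlp"; after the second, "lpsraem".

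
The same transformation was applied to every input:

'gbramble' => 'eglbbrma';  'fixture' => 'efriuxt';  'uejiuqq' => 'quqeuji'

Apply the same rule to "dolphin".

Looking at the pairs, the operation is to take characters alternately from the front and the back (1st, last, 2nd, 2nd-last, ...), then swap each adjacent pair of characters (1↔2, 3↔4, ...).
Starting from "dolphin": after the first operation, "dnoilhp"; after the second, "ndiohlp".
(Check on "gbramble": → "geblrbam" → "eglbbrma" ✓)

ndiohlp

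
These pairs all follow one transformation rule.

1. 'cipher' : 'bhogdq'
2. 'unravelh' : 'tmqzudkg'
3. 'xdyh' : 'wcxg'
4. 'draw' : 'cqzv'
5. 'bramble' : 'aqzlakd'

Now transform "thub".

In each case the input is transformed by: shift every letter 1 place backward in the alphabet (wrapping around).
For "thub" the result is "sgta".

sgta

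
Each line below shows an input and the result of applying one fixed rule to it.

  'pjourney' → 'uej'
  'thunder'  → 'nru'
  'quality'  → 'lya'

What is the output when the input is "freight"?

Looking at the pairs, the operation is to move the first 3 characters to the end (rotate left by 3), then keep one character in every 3, starting at position 1 (positions 1st, 4th, 7th, ...).
On "freight" that produces "ite".
(Check on "thunder": → "nderthu" → "nru" ✓)

ite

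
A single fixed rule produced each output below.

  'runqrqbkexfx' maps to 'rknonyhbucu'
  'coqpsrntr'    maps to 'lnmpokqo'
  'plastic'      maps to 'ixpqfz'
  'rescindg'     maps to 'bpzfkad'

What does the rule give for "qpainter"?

mxfkqbo

What's happening: delete the first character, then shift every letter 3 places backward in the alphabet (wrapping around).
"qpainter" → "painter" → "mxfkqbo".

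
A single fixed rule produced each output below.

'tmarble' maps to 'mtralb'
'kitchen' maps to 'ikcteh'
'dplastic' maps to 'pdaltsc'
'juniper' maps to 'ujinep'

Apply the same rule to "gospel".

ogpsl

The transformation: swap each adjacent pair of characters (1↔2, 3↔4, ...), then delete the last character.
On "gospel": the first step gives "ogpsle", and the second then gives "ogpsl".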